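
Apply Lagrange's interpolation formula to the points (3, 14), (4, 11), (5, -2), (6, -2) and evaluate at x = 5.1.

Lagrange interpolation formula:
P(x) = Σ yᵢ × Lᵢ(x)
where Lᵢ(x) = Π_{j≠i} (x - xⱼ)/(xᵢ - xⱼ)

L_0(5.1) = (5.1 - 4)/(3 - 4) × (5.1 - 5)/(3 - 5) × (5.1 - 6)/(3 - 6) = 0.016500
L_1(5.1) = (5.1 - 3)/(4 - 3) × (5.1 - 5)/(4 - 5) × (5.1 - 6)/(4 - 6) = -0.094500
L_2(5.1) = (5.1 - 3)/(5 - 3) × (5.1 - 4)/(5 - 4) × (5.1 - 6)/(5 - 6) = 1.039500
L_3(5.1) = (5.1 - 3)/(6 - 3) × (5.1 - 4)/(6 - 4) × (5.1 - 5)/(6 - 5) = 0.038500

P(5.1) = 14×L_0(5.1) + 11×L_1(5.1) + (-2)×L_2(5.1) + (-2)×L_3(5.1)
P(5.1) = -2.964500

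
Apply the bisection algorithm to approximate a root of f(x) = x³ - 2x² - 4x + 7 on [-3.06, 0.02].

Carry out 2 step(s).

f(x) = x³ - 2x² - 4x + 7
Initial interval: [-3.06, 0.02]

Iteration 1:
  c_1 = (-3.060000 + 0.020000)/2 = -1.520000
  f(c_1) = f(-1.520000) = 4.947392
  f(a) × f(c) < 0, new interval: [-3.060000, -1.520000]
Iteration 2:
  c_2 = (-3.060000 + (-1.520000))/2 = -2.290000
  f(c_2) = f(-2.290000) = -6.337189
  f(a) × f(c) ≥ 0, new interval: [-2.290000, -1.520000]

After 2 iteration(s), the approximation is c_2 = -2.290000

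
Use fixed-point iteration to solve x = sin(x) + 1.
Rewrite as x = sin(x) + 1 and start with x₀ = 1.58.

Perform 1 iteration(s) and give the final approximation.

Equation: x = sin(x) + 1
Fixed-point form: x = sin(x) + 1
x₀ = 1.58

x_1 = g(1.580000) = 1.999958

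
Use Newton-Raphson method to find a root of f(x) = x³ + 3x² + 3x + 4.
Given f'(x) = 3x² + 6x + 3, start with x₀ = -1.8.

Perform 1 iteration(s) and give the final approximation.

f(x) = x³ + 3x² + 3x + 4
f'(x) = 3x² + 6x + 3
x₀ = -1.8

Newton-Raphson formula: x_{n+1} = x_n - f(x_n)/f'(x_n)

Iteration 1:
  f(-1.800000) = 2.488000
  f'(-1.800000) = 1.920000
  x_1 = -1.800000 - 2.488000/1.920000 = -3.095833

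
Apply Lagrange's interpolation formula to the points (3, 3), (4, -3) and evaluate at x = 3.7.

Lagrange interpolation formula:
P(x) = Σ yᵢ × Lᵢ(x)
where Lᵢ(x) = Π_{j≠i} (x - xⱼ)/(xᵢ - xⱼ)

L_0(3.7) = (3.7 - 4)/(3 - 4) = 0.300000
L_1(3.7) = (3.7 - 3)/(4 - 3) = 0.700000

P(3.7) = 3×L_0(3.7) + (-3)×L_1(3.7)
P(3.7) = -1.200000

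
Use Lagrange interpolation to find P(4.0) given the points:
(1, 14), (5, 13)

Lagrange interpolation formula:
P(x) = Σ yᵢ × Lᵢ(x)
where Lᵢ(x) = Π_{j≠i} (x - xⱼ)/(xᵢ - xⱼ)

L_0(4.0) = (4.0 - 5)/(1 - 5) = 0.250000
L_1(4.0) = (4.0 - 1)/(5 - 1) = 0.750000

P(4.0) = 14×L_0(4.0) + 13×L_1(4.0)
P(4.0) = 13.250000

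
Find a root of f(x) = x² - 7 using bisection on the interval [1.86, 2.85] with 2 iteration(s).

f(x) = x² - 7
Initial interval: [1.86, 2.85]

Iteration 1:
  c_1 = (1.860000 + 2.850000)/2 = 2.355000
  f(c_1) = f(2.355000) = -1.453975
  f(a) × f(c) ≥ 0, new interval: [2.355000, 2.850000]
Iteration 2:
  c_2 = (2.355000 + 2.850000)/2 = 2.602500
  f(c_2) = f(2.602500) = -0.226994
  f(a) × f(c) ≥ 0, new interval: [2.602500, 2.850000]

After 2 iteration(s), the approximation is c_2 = 2.602500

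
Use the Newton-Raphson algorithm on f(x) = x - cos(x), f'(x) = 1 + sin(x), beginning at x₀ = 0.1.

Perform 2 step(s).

f(x) = x - cos(x)
f'(x) = 1 + sin(x)
x₀ = 0.1

Newton-Raphson formula: x_{n+1} = x_n - f(x_n)/f'(x_n)

Iteration 1:
  f(0.100000) = -0.895004
  f'(0.100000) = 1.099833
  x_1 = 0.100000 - (-0.895004)/1.099833 = 0.913763
Iteration 2:
  f(0.913763) = 0.302993
  f'(0.913763) = 1.791808
  x_2 = 0.913763 - 0.302993/1.791808 = 0.744664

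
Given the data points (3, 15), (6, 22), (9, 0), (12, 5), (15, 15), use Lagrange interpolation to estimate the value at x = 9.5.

Lagrange interpolation formula:
P(x) = Σ yᵢ × Lᵢ(x)
where Lᵢ(x) = Π_{j≠i} (x - xⱼ)/(xᵢ - xⱼ)

L_0(9.5) = (9.5 - 6)/(3 - 6) × (9.5 - 9)/(3 - 9) × (9.5 - 12)/(3 - 12) × (9.5 - 15)/(3 - 15) = 0.012378
L_1(9.5) = (9.5 - 3)/(6 - 3) × (9.5 - 9)/(6 - 9) × (9.5 - 12)/(6 - 12) × (9.5 - 15)/(6 - 15) = -0.091950
L_2(9.5) = (9.5 - 3)/(9 - 3) × (9.5 - 6)/(9 - 6) × (9.5 - 12)/(9 - 12) × (9.5 - 15)/(9 - 15) = 0.965471
L_3(9.5) = (9.5 - 3)/(12 - 3) × (9.5 - 6)/(12 - 6) × (9.5 - 9)/(12 - 9) × (9.5 - 15)/(12 - 15) = 0.128729
L_4(9.5) = (9.5 - 3)/(15 - 3) × (9.5 - 6)/(15 - 6) × (9.5 - 9)/(15 - 9) × (9.5 - 12)/(15 - 12) = -0.014628

P(9.5) = 15×L_0(9.5) + 22×L_1(9.5) + 0×L_2(9.5) + 5×L_3(9.5) + 15×L_4(9.5)
P(9.5) = -1.413002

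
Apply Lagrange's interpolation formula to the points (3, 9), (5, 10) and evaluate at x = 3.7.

Lagrange interpolation formula:
P(x) = Σ yᵢ × Lᵢ(x)
where Lᵢ(x) = Π_{j≠i} (x - xⱼ)/(xᵢ - xⱼ)

L_0(3.7) = (3.7 - 5)/(3 - 5) = 0.650000
L_1(3.7) = (3.7 - 3)/(5 - 3) = 0.350000

P(3.7) = 9×L_0(3.7) + 10×L_1(3.7)
P(3.7) = 9.350000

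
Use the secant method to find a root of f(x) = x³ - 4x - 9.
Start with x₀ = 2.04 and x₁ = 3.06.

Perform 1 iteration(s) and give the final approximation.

f(x) = x³ - 4x - 9
x₀ = 2.04, x₁ = 3.06

Secant formula: x_{n+1} = x_n - f(x_n)(x_n - x_{n-1})/(f(x_n) - f(x_{n-1}))

Iteration 1:
  f(2.040000) = -8.670336
  f(3.060000) = 7.412616
  x_2 = 3.060000 - 7.412616×(3.060000 - 2.040000)/(7.412616 - (-8.670336))
       = 2.589883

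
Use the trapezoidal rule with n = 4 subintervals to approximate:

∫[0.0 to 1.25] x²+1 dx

f(x) = x²+1
a = 0.0, b = 1.25, n = 4
h = (b - a)/n = 0.312500

Trapezoidal rule: (h/2)[f(x₀) + 2f(x₁) + 2f(x₂) + ... + f(xₙ)]

x_0 = 0.0000, f(x_0) = 1.000000, coefficient = 1
x_1 = 0.3125, f(x_1) = 1.097656, coefficient = 2
x_2 = 0.6250, f(x_2) = 1.390625, coefficient = 2
x_3 = 0.9375, f(x_3) = 1.878906, coefficient = 2
x_4 = 1.2500, f(x_4) = 2.562500, coefficient = 1

I ≈ (0.312500/2) × 12.296875 = 1.921387
Exact value: 1.901042
Error: 0.020345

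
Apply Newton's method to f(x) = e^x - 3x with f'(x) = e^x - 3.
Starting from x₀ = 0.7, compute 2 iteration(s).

f(x) = e^x - 3x
f'(x) = e^x - 3
x₀ = 0.7

Newton-Raphson formula: x_{n+1} = x_n - f(x_n)/f'(x_n)

Iteration 1:
  f(0.700000) = -0.086247
  f'(0.700000) = -0.986247
  x_1 = 0.700000 - (-0.086247)/(-0.986247) = 0.612550
Iteration 2:
  f(0.612550) = 0.007480
  f'(0.612550) = -1.154869
  x_2 = 0.612550 - 0.007480/(-1.154869) = 0.619027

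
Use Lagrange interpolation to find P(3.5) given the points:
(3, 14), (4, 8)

Lagrange interpolation formula:
P(x) = Σ yᵢ × Lᵢ(x)
where Lᵢ(x) = Π_{j≠i} (x - xⱼ)/(xᵢ - xⱼ)

L_0(3.5) = (3.5 - 4)/(3 - 4) = 0.500000
L_1(3.5) = (3.5 - 3)/(4 - 3) = 0.500000

P(3.5) = 14×L_0(3.5) + 8×L_1(3.5)
P(3.5) = 11.000000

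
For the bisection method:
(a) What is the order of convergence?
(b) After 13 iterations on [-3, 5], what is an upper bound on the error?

(a) Bisection has linear (order 1) convergence; the error is halved each step.

(b) Error bound = (b-a)/2^n = (5 - (-3))/2^{13}
    = 8/2^{13}

(a) 1 (linear); (b) error ≤ 9.77e-04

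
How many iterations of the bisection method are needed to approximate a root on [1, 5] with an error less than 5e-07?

We need (b-a)/2^n ≤ 5e-07
(5 - 1)/2^n ≤ 5e-07
4/2^n ≤ 5e-07
2^n ≥ 8000000
n ≥ log₂(8000000) = 22.93
n ≥ 23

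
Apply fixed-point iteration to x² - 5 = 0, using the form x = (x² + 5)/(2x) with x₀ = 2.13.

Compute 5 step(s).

Equation: x² - 5 = 0
Fixed-point form: x = (x² + 5)/(2x)
x₀ = 2.13

x_1 = g(2.130000) = 2.238709
x_2 = g(2.238709) = 2.236070
x_3 = g(2.236070) = 2.236068
x_4 = g(2.236068) = 2.236068
x_5 = g(2.236068) = 2.236068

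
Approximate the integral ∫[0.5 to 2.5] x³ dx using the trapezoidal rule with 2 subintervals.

f(x) = x³
a = 0.5, b = 2.5, n = 2
h = (b - a)/n = 1.000000

Trapezoidal rule: (h/2)[f(x₀) + 2f(x₁) + 2f(x₂) + ... + f(xₙ)]

x_0 = 0.5000, f(x_0) = 0.125000, coefficient = 1
x_1 = 1.5000, f(x_1) = 3.375000, coefficient = 2
x_2 = 2.5000, f(x_2) = 15.625000, coefficient = 1

I ≈ (1.000000/2) × 22.500000 = 11.250000
Exact value: 9.750000
Error: 1.500000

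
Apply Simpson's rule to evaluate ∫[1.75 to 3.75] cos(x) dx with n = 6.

f(x) = cos(x)
a = 1.75, b = 3.75, n = 6
h = (b - a)/n = 0.333333

Simpson's rule: (h/3)[f(x₀) + 4f(x₁) + 2f(x₂) + ... + f(xₙ)]

x_0 = 1.7500, f(x_0) = -0.178246, coefficient = 1
x_1 = 2.0833, f(x_1) = -0.490390, coefficient = 4
x_2 = 2.4167, f(x_2) = -0.748549, coefficient = 2
x_3 = 2.7500, f(x_3) = -0.924302, coefficient = 4
x_4 = 3.0833, f(x_4) = -0.998303, coefficient = 2
x_5 = 3.4167, f(x_5) = -0.962405, coefficient = 4
x_6 = 3.7500, f(x_6) = -0.820559, coefficient = 1

I ≈ (0.333333/3) × -14.000898 = -1.555655
Exact value: -1.555547
Error: 0.000108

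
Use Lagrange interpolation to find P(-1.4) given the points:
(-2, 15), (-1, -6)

Lagrange interpolation formula:
P(x) = Σ yᵢ × Lᵢ(x)
where Lᵢ(x) = Π_{j≠i} (x - xⱼ)/(xᵢ - xⱼ)

L_0(-1.4) = (-1.4 - (-1))/(-2 - (-1)) = 0.400000
L_1(-1.4) = (-1.4 - (-2))/(-1 - (-2)) = 0.600000

P(-1.4) = 15×L_0(-1.4) + (-6)×L_1(-1.4)
P(-1.4) = 2.400000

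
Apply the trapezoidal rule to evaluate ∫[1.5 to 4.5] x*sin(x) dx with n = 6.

f(x) = x*sin(x)
a = 1.5, b = 4.5, n = 6
h = (b - a)/n = 0.500000

Trapezoidal rule: (h/2)[f(x₀) + 2f(x₁) + 2f(x₂) + ... + f(xₙ)]

x_0 = 1.5000, f(x_0) = 1.496242, coefficient = 1
x_1 = 2.0000, f(x_1) = 1.818595, coefficient = 2
x_2 = 2.5000, f(x_2) = 1.496180, coefficient = 2
x_3 = 3.0000, f(x_3) = 0.423360, coefficient = 2
x_4 = 3.5000, f(x_4) = -1.227741, coefficient = 2
x_5 = 4.0000, f(x_5) = -3.027210, coefficient = 2
x_6 = 4.5000, f(x_6) = -4.398886, coefficient = 1

I ≈ (0.500000/2) × -3.936275 = -0.984069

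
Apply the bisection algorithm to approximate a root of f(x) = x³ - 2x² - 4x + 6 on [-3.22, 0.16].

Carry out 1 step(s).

f(x) = x³ - 2x² - 4x + 6
Initial interval: [-3.22, 0.16]

Iteration 1:
  c_1 = (-3.220000 + 0.160000)/2 = -1.530000
  f(c_1) = f(-1.530000) = 3.856623
  f(a) × f(c) < 0, new interval: [-3.220000, -1.530000]

After 1 iteration(s), the approximation is c_1 = -1.530000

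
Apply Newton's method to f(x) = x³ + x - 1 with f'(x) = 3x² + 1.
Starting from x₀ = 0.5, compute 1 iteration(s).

f(x) = x³ + x - 1
f'(x) = 3x² + 1
x₀ = 0.5

Newton-Raphson formula: x_{n+1} = x_n - f(x_n)/f'(x_n)

Iteration 1:
  f(0.500000) = -0.375000
  f'(0.500000) = 1.750000
  x_1 = 0.500000 - (-0.375000)/1.750000 = 0.714286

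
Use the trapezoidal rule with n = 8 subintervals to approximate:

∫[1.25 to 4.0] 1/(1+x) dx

f(x) = 1/(1+x)
a = 1.25, b = 4.0, n = 8
h = (b - a)/n = 0.343750

Trapezoidal rule: (h/2)[f(x₀) + 2f(x₁) + 2f(x₂) + ... + f(xₙ)]

x_0 = 1.2500, f(x_0) = 0.444444, coefficient = 1
x_1 = 1.5938, f(x_1) = 0.385542, coefficient = 2
x_2 = 1.9375, f(x_2) = 0.340426, coefficient = 2
x_3 = 2.2812, f(x_3) = 0.304762, coefficient = 2
x_4 = 2.6250, f(x_4) = 0.275862, coefficient = 2
x_5 = 2.9688, f(x_5) = 0.251969, coefficient = 2
x_6 = 3.3125, f(x_6) = 0.231884, coefficient = 2
x_7 = 3.6562, f(x_7) = 0.214765, coefficient = 2
x_8 = 4.0000, f(x_8) = 0.200000, coefficient = 1

I ≈ (0.343750/2) × 4.654863 = 0.800055
Exact value: 0.798508
Error: 0.001547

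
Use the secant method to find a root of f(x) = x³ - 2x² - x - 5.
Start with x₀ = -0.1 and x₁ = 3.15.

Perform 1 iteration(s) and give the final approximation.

f(x) = x³ - 2x² - x - 5
x₀ = -0.1, x₁ = 3.15

Secant formula: x_{n+1} = x_n - f(x_n)(x_n - x_{n-1})/(f(x_n) - f(x_{n-1}))

Iteration 1:
  f(-0.100000) = -4.921000
  f(3.150000) = 3.260875
  x_2 = 3.150000 - 3.260875×(3.150000 - (-0.100000))/(3.260875 - (-4.921000))
       = 1.854717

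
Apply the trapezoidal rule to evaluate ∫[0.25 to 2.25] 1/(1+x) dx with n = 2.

f(x) = 1/(1+x)
a = 0.25, b = 2.25, n = 2
h = (b - a)/n = 1.000000

Trapezoidal rule: (h/2)[f(x₀) + 2f(x₁) + 2f(x₂) + ... + f(xₙ)]

x_0 = 0.2500, f(x_0) = 0.800000, coefficient = 1
x_1 = 1.2500, f(x_1) = 0.444444, coefficient = 2
x_2 = 2.2500, f(x_2) = 0.307692, coefficient = 1

I ≈ (1.000000/2) × 1.996581 = 0.998291
Exact value: 0.955511
Error: 0.042779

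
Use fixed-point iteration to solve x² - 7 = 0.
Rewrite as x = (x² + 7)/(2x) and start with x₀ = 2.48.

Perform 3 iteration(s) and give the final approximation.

Equation: x² - 7 = 0
Fixed-point form: x = (x² + 7)/(2x)
x₀ = 2.48

x_1 = g(2.480000) = 2.651290
x_2 = g(2.651290) = 2.645757
x_3 = g(2.645757) = 2.645751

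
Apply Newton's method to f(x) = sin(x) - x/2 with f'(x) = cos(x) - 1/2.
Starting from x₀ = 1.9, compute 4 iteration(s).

f(x) = sin(x) - x/2
f'(x) = cos(x) - 1/2
x₀ = 1.9

Newton-Raphson formula: x_{n+1} = x_n - f(x_n)/f'(x_n)

Iteration 1:
  f(1.900000) = -0.003700
  f'(1.900000) = -0.823290
  x_1 = 1.900000 - (-0.003700)/(-0.823290) = 1.895506
Iteration 2:
  f(1.895506) = -0.000010
  f'(1.895506) = -0.819034
  x_2 = 1.895506 - (-0.000010)/(-0.819034) = 1.895494
Iteration 3:
  f(1.895494) = 0.000000
  f'(1.895494) = -0.819023
  x_3 = 1.895494 - 0.000000/(-0.819023) = 1.895494
Iteration 4:
  f(1.895494) = 0.000000
  f'(1.895494) = -0.819023
  x_4 = 1.895494 - 0.000000/(-0.819023) = 1.895494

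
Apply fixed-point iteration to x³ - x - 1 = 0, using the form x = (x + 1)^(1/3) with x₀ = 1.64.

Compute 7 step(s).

Equation: x³ - x - 1 = 0
Fixed-point form: x = (x + 1)^(1/3)
x₀ = 1.64

x_1 = g(1.640000) = 1.382085
x_2 = g(1.382085) = 1.335526
x_3 = g(1.335526) = 1.326768
x_4 = g(1.326768) = 1.325107
x_5 = g(1.325107) = 1.324792
x_6 = g(1.324792) = 1.324732
x_7 = g(1.324732) = 1.324721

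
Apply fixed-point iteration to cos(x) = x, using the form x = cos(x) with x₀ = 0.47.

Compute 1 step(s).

Equation: cos(x) = x
Fixed-point form: x = cos(x)
x₀ = 0.47

x_1 = g(0.470000) = 0.891568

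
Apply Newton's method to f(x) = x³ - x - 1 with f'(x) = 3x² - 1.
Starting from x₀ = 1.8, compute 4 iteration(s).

f(x) = x³ - x - 1
f'(x) = 3x² - 1
x₀ = 1.8

Newton-Raphson formula: x_{n+1} = x_n - f(x_n)/f'(x_n)

Iteration 1:
  f(1.800000) = 3.032000
  f'(1.800000) = 8.720000
  x_1 = 1.800000 - 3.032000/8.720000 = 1.452294
Iteration 2:
  f(1.452294) = 0.610821
  f'(1.452294) = 5.327470
  x_2 = 1.452294 - 0.610821/5.327470 = 1.337639
Iteration 3:
  f(1.337639) = 0.055767
  f'(1.337639) = 4.367831
  x_3 = 1.337639 - 0.055767/4.367831 = 1.324871
Iteration 4:
  f(1.324871) = 0.000652
  f'(1.324871) = 4.265848
  x_4 = 1.324871 - 0.000652/4.265848 = 1.324718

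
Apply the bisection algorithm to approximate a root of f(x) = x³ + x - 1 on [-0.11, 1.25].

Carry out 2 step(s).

f(x) = x³ + x - 1
Initial interval: [-0.11, 1.25]

Iteration 1:
  c_1 = (-0.110000 + 1.250000)/2 = 0.570000
  f(c_1) = f(0.570000) = -0.244807
  f(a) × f(c) ≥ 0, new interval: [0.570000, 1.250000]
Iteration 2:
  c_2 = (0.570000 + 1.250000)/2 = 0.910000
  f(c_2) = f(0.910000) = 0.663571
  f(a) × f(c) < 0, new interval: [0.570000, 0.910000]

After 2 iteration(s), the approximation is c_2 = 0.910000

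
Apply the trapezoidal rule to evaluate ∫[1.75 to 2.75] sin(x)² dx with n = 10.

f(x) = sin(x)²
a = 1.75, b = 2.75, n = 10
h = (b - a)/n = 0.100000

Trapezoidal rule: (h/2)[f(x₀) + 2f(x₁) + 2f(x₂) + ... + f(xₙ)]

x_0 = 1.7500, f(x_0) = 0.968228, coefficient = 1
x_1 = 1.8500, f(x_1) = 0.924050, coefficient = 2
x_2 = 1.9500, f(x_2) = 0.862966, coefficient = 2
x_3 = 2.0500, f(x_3) = 0.787412, coefficient = 2
x_4 = 2.1500, f(x_4) = 0.700400, coefficient = 2
x_5 = 2.2500, f(x_5) = 0.605398, coefficient = 2
x_6 = 2.3500, f(x_6) = 0.506194, coefficient = 2
x_7 = 2.4500, f(x_7) = 0.406744, coefficient = 2
x_8 = 2.5500, f(x_8) = 0.311011, coefficient = 2
x_9 = 2.6500, f(x_9) = 0.222813, coefficient = 2
x_10 = 2.7500, f(x_10) = 0.145665, coefficient = 1

I ≈ (0.100000/2) × 11.767869 = 0.588393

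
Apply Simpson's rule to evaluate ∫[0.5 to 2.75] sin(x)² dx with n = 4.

f(x) = sin(x)²
a = 0.5, b = 2.75, n = 4
h = (b - a)/n = 0.562500

Simpson's rule: (h/3)[f(x₀) + 4f(x₁) + 2f(x₂) + ... + f(xₙ)]

x_0 = 0.5000, f(x_0) = 0.229849, coefficient = 1
x_1 = 1.0625, f(x_1) = 0.763133, coefficient = 4
x_2 = 1.6250, f(x_2) = 0.997065, coefficient = 2
x_3 = 2.1875, f(x_3) = 0.665512, coefficient = 4
x_4 = 2.7500, f(x_4) = 0.145665, coefficient = 1

I ≈ (0.562500/3) × 8.084225 = 1.515792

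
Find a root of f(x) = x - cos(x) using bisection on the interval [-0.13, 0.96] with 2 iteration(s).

f(x) = x - cos(x)
Initial interval: [-0.13, 0.96]

Iteration 1:
  c_1 = (-0.130000 + 0.960000)/2 = 0.415000
  f(c_1) = f(0.415000) = -0.500116
  f(a) × f(c) ≥ 0, new interval: [0.415000, 0.960000]
Iteration 2:
  c_2 = (0.415000 + 0.960000)/2 = 0.687500
  f(c_2) = f(0.687500) = -0.085335
  f(a) × f(c) ≥ 0, new interval: [0.687500, 0.960000]

After 2 iteration(s), the approximation is c_2 = 0.687500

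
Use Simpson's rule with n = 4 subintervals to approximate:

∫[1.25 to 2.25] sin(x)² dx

f(x) = sin(x)²
a = 1.25, b = 2.25, n = 4
h = (b - a)/n = 0.250000

Simpson's rule: (h/3)[f(x₀) + 4f(x₁) + 2f(x₂) + ... + f(xₙ)]

x_0 = 1.2500, f(x_0) = 0.900572, coefficient = 1
x_1 = 1.5000, f(x_1) = 0.994996, coefficient = 4
x_2 = 1.7500, f(x_2) = 0.968228, coefficient = 2
x_3 = 2.0000, f(x_3) = 0.826822, coefficient = 4
x_4 = 2.2500, f(x_4) = 0.605398, coefficient = 1

I ≈ (0.250000/3) × 10.729699 = 0.894142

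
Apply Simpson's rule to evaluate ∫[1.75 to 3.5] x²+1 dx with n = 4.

f(x) = x²+1
a = 1.75, b = 3.5, n = 4
h = (b - a)/n = 0.437500

Simpson's rule: (h/3)[f(x₀) + 4f(x₁) + 2f(x₂) + ... + f(xₙ)]

x_0 = 1.7500, f(x_0) = 4.062500, coefficient = 1
x_1 = 2.1875, f(x_1) = 5.785156, coefficient = 4
x_2 = 2.6250, f(x_2) = 7.890625, coefficient = 2
x_3 = 3.0625, f(x_3) = 10.378906, coefficient = 4
x_4 = 3.5000, f(x_4) = 13.250000, coefficient = 1

I ≈ (0.437500/3) × 97.750000 = 14.255208
Exact value: 14.255208
Error: 0.000000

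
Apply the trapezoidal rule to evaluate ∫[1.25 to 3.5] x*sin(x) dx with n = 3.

f(x) = x*sin(x)
a = 1.25, b = 3.5, n = 3
h = (b - a)/n = 0.750000

Trapezoidal rule: (h/2)[f(x₀) + 2f(x₁) + 2f(x₂) + ... + f(xₙ)]

x_0 = 1.2500, f(x_0) = 1.186231, coefficient = 1
x_1 = 2.0000, f(x_1) = 1.818595, coefficient = 2
x_2 = 2.7500, f(x_2) = 1.049568, coefficient = 2
x_3 = 3.5000, f(x_3) = -1.227741, coefficient = 1

I ≈ (0.750000/2) × 5.694815 = 2.135555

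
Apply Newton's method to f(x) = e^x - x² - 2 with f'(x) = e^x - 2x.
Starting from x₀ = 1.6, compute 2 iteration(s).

f(x) = e^x - x² - 2
f'(x) = e^x - 2x
x₀ = 1.6

Newton-Raphson formula: x_{n+1} = x_n - f(x_n)/f'(x_n)

Iteration 1:
  f(1.600000) = 0.393032
  f'(1.600000) = 1.753032
  x_1 = 1.600000 - 0.393032/1.753032 = 1.375799
Iteration 2:
  f(1.375799) = 0.065415
  f'(1.375799) = 1.206639
  x_2 = 1.375799 - 0.065415/1.206639 = 1.321586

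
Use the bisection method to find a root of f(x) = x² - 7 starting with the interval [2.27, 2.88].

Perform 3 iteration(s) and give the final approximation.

f(x) = x² - 7
Initial interval: [2.27, 2.88]

Iteration 1:
  c_1 = (2.270000 + 2.880000)/2 = 2.575000
  f(c_1) = f(2.575000) = -0.369375
  f(a) × f(c) ≥ 0, new interval: [2.575000, 2.880000]
Iteration 2:
  c_2 = (2.575000 + 2.880000)/2 = 2.727500
  f(c_2) = f(2.727500) = 0.439256
  f(a) × f(c) < 0, new interval: [2.575000, 2.727500]
Iteration 3:
  c_3 = (2.575000 + 2.727500)/2 = 2.651250
  f(c_3) = f(2.651250) = 0.029127
  f(a) × f(c) < 0, new interval: [2.575000, 2.651250]

After 3 iteration(s), the approximation is c_3 = 2.651250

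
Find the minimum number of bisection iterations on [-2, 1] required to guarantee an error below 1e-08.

We need (b-a)/2^n ≤ 1e-08
(1 - (-2))/2^n ≤ 1e-08
3/2^n ≤ 1e-08
2^n ≥ 300000000
n ≥ log₂(300000000) = 28.16
n ≥ 29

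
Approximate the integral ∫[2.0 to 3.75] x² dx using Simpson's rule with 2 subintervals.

f(x) = x²
a = 2.0, b = 3.75, n = 2
h = (b - a)/n = 0.875000

Simpson's rule: (h/3)[f(x₀) + 4f(x₁) + 2f(x₂) + ... + f(xₙ)]

x_0 = 2.0000, f(x_0) = 4.000000, coefficient = 1
x_1 = 2.8750, f(x_1) = 8.265625, coefficient = 4
x_2 = 3.7500, f(x_2) = 14.062500, coefficient = 1

I ≈ (0.875000/3) × 51.125000 = 14.911458
Exact value: 14.911458
Error: 0.000000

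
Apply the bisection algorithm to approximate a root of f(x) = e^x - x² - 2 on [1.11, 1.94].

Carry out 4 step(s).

f(x) = e^x - x² - 2
Initial interval: [1.11, 1.94]

Iteration 1:
  c_1 = (1.110000 + 1.940000)/2 = 1.525000
  f(c_1) = f(1.525000) = 0.269519
  f(a) × f(c) < 0, new interval: [1.110000, 1.525000]
Iteration 2:
  c_2 = (1.110000 + 1.525000)/2 = 1.317500
  f(c_2) = f(1.317500) = -0.001732
  f(a) × f(c) ≥ 0, new interval: [1.317500, 1.525000]
Iteration 3:
  c_3 = (1.317500 + 1.525000)/2 = 1.421250
  f(c_3) = f(1.421250) = 0.122344
  f(a) × f(c) < 0, new interval: [1.317500, 1.421250]
Iteration 4:
  c_4 = (1.317500 + 1.421250)/2 = 1.369375
  f(c_4) = f(1.369375) = 0.057704
  f(a) × f(c) < 0, new interval: [1.317500, 1.369375]

After 4 iteration(s), the approximation is c_4 = 1.369375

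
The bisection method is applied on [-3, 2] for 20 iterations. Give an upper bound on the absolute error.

Bisection error bound: |error| ≤ (b-a)/2^n
|error| ≤ (2 - (-3))/2^20 = 5/2^20
|error| ≤ 0.0000047684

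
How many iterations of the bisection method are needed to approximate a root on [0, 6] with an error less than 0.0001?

We need (b-a)/2^n ≤ 0.0001
(6 - 0)/2^n ≤ 0.0001
6/2^n ≤ 0.0001
2^n ≥ 60000
n ≥ log₂(60000) = 15.87
n ≥ 16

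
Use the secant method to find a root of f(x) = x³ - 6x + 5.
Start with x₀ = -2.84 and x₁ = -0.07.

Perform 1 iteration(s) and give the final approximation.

f(x) = x³ - 6x + 5
x₀ = -2.84, x₁ = -0.07

Secant formula: x_{n+1} = x_n - f(x_n)(x_n - x_{n-1})/(f(x_n) - f(x_{n-1}))

Iteration 1:
  f(-2.840000) = -0.866304
  f(-0.070000) = 5.419657
  x_2 = -0.070000 - 5.419657×(-0.070000 - (-2.840000))/(5.419657 - (-0.866304))
       = -2.458251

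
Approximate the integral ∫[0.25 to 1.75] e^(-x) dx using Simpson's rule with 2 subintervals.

f(x) = e^(-x)
a = 0.25, b = 1.75, n = 2
h = (b - a)/n = 0.750000

Simpson's rule: (h/3)[f(x₀) + 4f(x₁) + 2f(x₂) + ... + f(xₙ)]

x_0 = 0.2500, f(x_0) = 0.778801, coefficient = 1
x_1 = 1.0000, f(x_1) = 0.367879, coefficient = 4
x_2 = 1.7500, f(x_2) = 0.173774, coefficient = 1

I ≈ (0.750000/3) × 2.424092 = 0.606023
Exact value: 0.605027
Error: 0.000996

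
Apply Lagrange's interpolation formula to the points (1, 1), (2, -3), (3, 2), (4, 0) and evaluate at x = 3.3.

Lagrange interpolation formula:
P(x) = Σ yᵢ × Lᵢ(x)
where Lᵢ(x) = Π_{j≠i} (x - xⱼ)/(xᵢ - xⱼ)

L_0(3.3) = (3.3 - 2)/(1 - 2) × (3.3 - 3)/(1 - 3) × (3.3 - 4)/(1 - 4) = 0.045500
L_1(3.3) = (3.3 - 1)/(2 - 1) × (3.3 - 3)/(2 - 3) × (3.3 - 4)/(2 - 4) = -0.241500
L_2(3.3) = (3.3 - 1)/(3 - 1) × (3.3 - 2)/(3 - 2) × (3.3 - 4)/(3 - 4) = 1.046500
L_3(3.3) = (3.3 - 1)/(4 - 1) × (3.3 - 2)/(4 - 2) × (3.3 - 3)/(4 - 3) = 0.149500

P(3.3) = 1×L_0(3.3) + (-3)×L_1(3.3) + 2×L_2(3.3) + 0×L_3(3.3)
P(3.3) = 2.863000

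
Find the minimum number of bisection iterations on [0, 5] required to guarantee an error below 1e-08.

We need (b-a)/2^n ≤ 1e-08
(5 - 0)/2^n ≤ 1e-08
5/2^n ≤ 1e-08
2^n ≥ 500000000
n ≥ log₂(500000000) = 28.90
n ≥ 29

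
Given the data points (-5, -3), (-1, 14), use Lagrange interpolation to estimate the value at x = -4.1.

Lagrange interpolation formula:
P(x) = Σ yᵢ × Lᵢ(x)
where Lᵢ(x) = Π_{j≠i} (x - xⱼ)/(xᵢ - xⱼ)

L_0(-4.1) = (-4.1 - (-1))/(-5 - (-1)) = 0.775000
L_1(-4.1) = (-4.1 - (-5))/(-1 - (-5)) = 0.225000

P(-4.1) = (-3)×L_0(-4.1) + 14×L_1(-4.1)
P(-4.1) = 0.825000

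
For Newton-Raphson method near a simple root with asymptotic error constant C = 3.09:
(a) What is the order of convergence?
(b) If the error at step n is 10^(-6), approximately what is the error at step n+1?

(a) Newton-Raphson has quadratic (order 2) convergence near simple roots.
    This means |e_{n+1}| ≈ C|e_n|².

(b) With |e_n| = 10^(-6) and C = 3.09:
    |e_{n+1}| ≈ 3.09 × (10^(-6))² = 3.09 × 10^(-12)

(a) 2 (quadratic); (b) |e_{n+1}| ≈ 3.090e-12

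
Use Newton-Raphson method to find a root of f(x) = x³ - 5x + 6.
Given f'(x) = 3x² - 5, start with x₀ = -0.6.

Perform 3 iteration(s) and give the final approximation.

f(x) = x³ - 5x + 6
f'(x) = 3x² - 5
x₀ = -0.6

Newton-Raphson formula: x_{n+1} = x_n - f(x_n)/f'(x_n)

Iteration 1:
  f(-0.600000) = 8.784000
  f'(-0.600000) = -3.920000
  x_1 = -0.600000 - 8.784000/(-3.920000) = 1.640816
Iteration 2:
  f(1.640816) = 2.213452
  f'(1.640816) = 3.076835
  x_2 = 1.640816 - 2.213452/3.076835 = 0.921424
Iteration 3:
  f(0.921424) = 2.175190
  f'(0.921424) = -2.452936
  x_3 = 0.921424 - 2.175190/(-2.452936) = 1.808194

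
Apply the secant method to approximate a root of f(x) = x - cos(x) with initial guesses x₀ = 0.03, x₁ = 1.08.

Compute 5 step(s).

f(x) = x - cos(x)
x₀ = 0.03, x₁ = 1.08

Secant formula: x_{n+1} = x_n - f(x_n)(x_n - x_{n-1})/(f(x_n) - f(x_{n-1}))

Iteration 1:
  f(0.030000) = -0.969550
  f(1.080000) = 0.608672
  x_2 = 1.080000 - 0.608672×(1.080000 - 0.030000)/(0.608672 - (-0.969550))
       = 0.675047
Iteration 2:
  f(1.080000) = 0.608672
  f(0.675047) = -0.105630
  x_3 = 0.675047 - (-0.105630)×(0.675047 - 1.080000)/(-0.105630 - 0.608672)
       = 0.734931
Iteration 3:
  f(0.675047) = -0.105630
  f(0.734931) = -0.006946
  x_4 = 0.734931 - (-0.006946)×(0.734931 - 0.675047)/(-0.006946 - (-0.105630))
       = 0.739146
Iteration 4:
  f(0.734931) = -0.006946
  f(0.739146) = 0.000102
  x_5 = 0.739146 - 0.000102×(0.739146 - 0.734931)/(0.000102 - (-0.006946))
       = 0.739085
Iteration 5:
  f(0.739146) = 0.000102
  f(0.739085) = 0.000000
  x_6 = 0.739085 - 0.000000×(0.739085 - 0.739146)/(0.000000 - 0.000102)
       = 0.739085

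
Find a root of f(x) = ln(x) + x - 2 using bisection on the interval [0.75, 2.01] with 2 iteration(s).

f(x) = ln(x) + x - 2
Initial interval: [0.75, 2.01]

Iteration 1:
  c_1 = (0.750000 + 2.010000)/2 = 1.380000
  f(c_1) = f(1.380000) = -0.297917
  f(a) × f(c) ≥ 0, new interval: [1.380000, 2.010000]
Iteration 2:
  c_2 = (1.380000 + 2.010000)/2 = 1.695000
  f(c_2) = f(1.695000) = 0.222683
  f(a) × f(c) < 0, new interval: [1.380000, 1.695000]

After 2 iteration(s), the approximation is c_2 = 1.695000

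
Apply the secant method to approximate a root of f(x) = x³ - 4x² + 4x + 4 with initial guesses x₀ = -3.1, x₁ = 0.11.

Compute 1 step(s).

f(x) = x³ - 4x² + 4x + 4
x₀ = -3.1, x₁ = 0.11

Secant formula: x_{n+1} = x_n - f(x_n)(x_n - x_{n-1})/(f(x_n) - f(x_{n-1}))

Iteration 1:
  f(-3.100000) = -76.631000
  f(0.110000) = 4.392931
  x_2 = 0.110000 - 4.392931×(0.110000 - (-3.100000))/(4.392931 - (-76.631000))
       = -0.064039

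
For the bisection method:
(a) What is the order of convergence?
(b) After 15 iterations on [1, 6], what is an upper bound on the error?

(a) Bisection has linear (order 1) convergence; the error is halved each step.

(b) Error bound = (b-a)/2^n = (6 - 1)/2^{15}
    = 5/2^{15}

(a) 1 (linear); (b) error ≤ 1.53e-04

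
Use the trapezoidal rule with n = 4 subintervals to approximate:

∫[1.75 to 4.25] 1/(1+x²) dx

f(x) = 1/(1+x²)
a = 1.75, b = 4.25, n = 4
h = (b - a)/n = 0.625000

Trapezoidal rule: (h/2)[f(x₀) + 2f(x₁) + 2f(x₂) + ... + f(xₙ)]

x_0 = 1.7500, f(x_0) = 0.246154, coefficient = 1
x_1 = 2.3750, f(x_1) = 0.150588, coefficient = 2
x_2 = 3.0000, f(x_2) = 0.100000, coefficient = 2
x_3 = 3.6250, f(x_3) = 0.070718, coefficient = 2
x_4 = 4.2500, f(x_4) = 0.052459, coefficient = 1

I ≈ (0.625000/2) × 0.941226 = 0.294133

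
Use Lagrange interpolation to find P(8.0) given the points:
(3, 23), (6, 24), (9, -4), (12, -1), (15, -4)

Lagrange interpolation formula:
P(x) = Σ yᵢ × Lᵢ(x)
where Lᵢ(x) = Π_{j≠i} (x - xⱼ)/(xᵢ - xⱼ)

L_0(8.0) = (8.0 - 6)/(3 - 6) × (8.0 - 9)/(3 - 9) × (8.0 - 12)/(3 - 12) × (8.0 - 15)/(3 - 15) = -0.028807
L_1(8.0) = (8.0 - 3)/(6 - 3) × (8.0 - 9)/(6 - 9) × (8.0 - 12)/(6 - 12) × (8.0 - 15)/(6 - 15) = 0.288066
L_2(8.0) = (8.0 - 3)/(9 - 3) × (8.0 - 6)/(9 - 6) × (8.0 - 12)/(9 - 12) × (8.0 - 15)/(9 - 15) = 0.864198
L_3(8.0) = (8.0 - 3)/(12 - 3) × (8.0 - 6)/(12 - 6) × (8.0 - 9)/(12 - 9) × (8.0 - 15)/(12 - 15) = -0.144033
L_4(8.0) = (8.0 - 3)/(15 - 3) × (8.0 - 6)/(15 - 6) × (8.0 - 9)/(15 - 9) × (8.0 - 12)/(15 - 12) = 0.020576

P(8.0) = 23×L_0(8.0) + 24×L_1(8.0) + (-4)×L_2(8.0) + (-1)×L_3(8.0) + (-4)×L_4(8.0)
P(8.0) = 2.855967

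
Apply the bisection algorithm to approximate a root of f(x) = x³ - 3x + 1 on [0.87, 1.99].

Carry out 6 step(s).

f(x) = x³ - 3x + 1
Initial interval: [0.87, 1.99]

Iteration 1:
  c_1 = (0.870000 + 1.990000)/2 = 1.430000
  f(c_1) = f(1.430000) = -0.365793
  f(a) × f(c) ≥ 0, new interval: [1.430000, 1.990000]
Iteration 2:
  c_2 = (1.430000 + 1.990000)/2 = 1.710000
  f(c_2) = f(1.710000) = 0.870211
  f(a) × f(c) < 0, new interval: [1.430000, 1.710000]
Iteration 3:
  c_3 = (1.430000 + 1.710000)/2 = 1.570000
  f(c_3) = f(1.570000) = 0.159893
  f(a) × f(c) < 0, new interval: [1.430000, 1.570000]
Iteration 4:
  c_4 = (1.430000 + 1.570000)/2 = 1.500000
  f(c_4) = f(1.500000) = -0.125000
  f(a) × f(c) ≥ 0, new interval: [1.500000, 1.570000]
Iteration 5:
  c_5 = (1.500000 + 1.570000)/2 = 1.535000
  f(c_5) = f(1.535000) = 0.011805
  f(a) × f(c) < 0, new interval: [1.500000, 1.535000]
Iteration 6:
  c_6 = (1.500000 + 1.535000)/2 = 1.517500
  f(c_6) = f(1.517500) = -0.057992
  f(a) × f(c) ≥ 0, new interval: [1.517500, 1.535000]

After 6 iteration(s), the approximation is c_6 = 1.517500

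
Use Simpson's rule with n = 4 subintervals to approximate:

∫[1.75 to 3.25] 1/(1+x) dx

f(x) = 1/(1+x)
a = 1.75, b = 3.25, n = 4
h = (b - a)/n = 0.375000

Simpson's rule: (h/3)[f(x₀) + 4f(x₁) + 2f(x₂) + ... + f(xₙ)]

x_0 = 1.7500, f(x_0) = 0.363636, coefficient = 1
x_1 = 2.1250, f(x_1) = 0.320000, coefficient = 4
x_2 = 2.5000, f(x_2) = 0.285714, coefficient = 2
x_3 = 2.8750, f(x_3) = 0.258065, coefficient = 4
x_4 = 3.2500, f(x_4) = 0.235294, coefficient = 1

I ≈ (0.375000/3) × 3.482617 = 0.435327
Exact value: 0.435318
Error: 0.000009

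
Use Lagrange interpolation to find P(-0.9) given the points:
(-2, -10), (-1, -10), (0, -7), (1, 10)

Lagrange interpolation formula:
P(x) = Σ yᵢ × Lᵢ(x)
where Lᵢ(x) = Π_{j≠i} (x - xⱼ)/(xᵢ - xⱼ)

L_0(-0.9) = (-0.9 - (-1))/(-2 - (-1)) × (-0.9 - 0)/(-2 - 0) × (-0.9 - 1)/(-2 - 1) = -0.028500
L_1(-0.9) = (-0.9 - (-2))/(-1 - (-2)) × (-0.9 - 0)/(-1 - 0) × (-0.9 - 1)/(-1 - 1) = 0.940500
L_2(-0.9) = (-0.9 - (-2))/(0 - (-2)) × (-0.9 - (-1))/(0 - (-1)) × (-0.9 - 1)/(0 - 1) = 0.104500
L_3(-0.9) = (-0.9 - (-2))/(1 - (-2)) × (-0.9 - (-1))/(1 - (-1)) × (-0.9 - 0)/(1 - 0) = -0.016500

P(-0.9) = (-10)×L_0(-0.9) + (-10)×L_1(-0.9) + (-7)×L_2(-0.9) + 10×L_3(-0.9)
P(-0.9) = -10.016500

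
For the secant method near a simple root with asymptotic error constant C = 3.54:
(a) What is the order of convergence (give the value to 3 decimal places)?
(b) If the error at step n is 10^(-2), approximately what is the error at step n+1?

(a) Secant method has superlinear convergence with order φ = (1+√5)/2 ≈ 1.618.
    This means |e_{n+1}| ≈ C|e_n|^1.618.

(b) With |e_n| = 10^(-2) and C = 3.54:
    |e_{n+1}| ≈ 3.54 × (10^(-2))^1.618 = 3.54 × 10^(-3.24)

(a) ≈ 1.618 (golden ratio); (b) |e_{n+1}| ≈ 2.056e-03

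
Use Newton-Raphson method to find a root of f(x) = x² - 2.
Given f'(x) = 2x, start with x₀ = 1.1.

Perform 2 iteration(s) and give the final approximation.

f(x) = x² - 2
f'(x) = 2x
x₀ = 1.1

Newton-Raphson formula: x_{n+1} = x_n - f(x_n)/f'(x_n)

Iteration 1:
  f(1.100000) = -0.790000
  f'(1.100000) = 2.200000
  x_1 = 1.100000 - (-0.790000)/2.200000 = 1.459091
Iteration 2:
  f(1.459091) = 0.128946
  f'(1.459091) = 2.918182
  x_2 = 1.459091 - 0.128946/2.918182 = 1.414904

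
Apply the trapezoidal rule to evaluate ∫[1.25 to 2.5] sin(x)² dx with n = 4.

f(x) = sin(x)²
a = 1.25, b = 2.5, n = 4
h = (b - a)/n = 0.312500

Trapezoidal rule: (h/2)[f(x₀) + 2f(x₁) + 2f(x₂) + ... + f(xₙ)]

x_0 = 1.2500, f(x_0) = 0.900572, coefficient = 1
x_1 = 1.5625, f(x_1) = 0.999931, coefficient = 2
x_2 = 1.8750, f(x_2) = 0.910280, coefficient = 2
x_3 = 2.1875, f(x_3) = 0.665512, coefficient = 2
x_4 = 2.5000, f(x_4) = 0.358169, coefficient = 1

I ≈ (0.312500/2) × 6.410187 = 1.001592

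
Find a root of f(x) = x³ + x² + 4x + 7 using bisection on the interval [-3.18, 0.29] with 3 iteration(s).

f(x) = x³ + x² + 4x + 7
Initial interval: [-3.18, 0.29]

Iteration 1:
  c_1 = (-3.180000 + 0.290000)/2 = -1.445000
  f(c_1) = f(-1.445000) = 0.290829
  f(a) × f(c) < 0, new interval: [-3.180000, -1.445000]
Iteration 2:
  c_2 = (-3.180000 + (-1.445000))/2 = -2.312500
  f(c_2) = f(-2.312500) = -9.268799
  f(a) × f(c) ≥ 0, new interval: [-2.312500, -1.445000]
Iteration 3:
  c_3 = (-2.312500 + (-1.445000))/2 = -1.878750
  f(c_3) = f(-1.878750) = -3.616725
  f(a) × f(c) ≥ 0, new interval: [-1.878750, -1.445000]

After 3 iteration(s), the approximation is c_3 = -1.878750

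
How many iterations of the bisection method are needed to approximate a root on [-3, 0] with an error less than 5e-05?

We need (b-a)/2^n ≤ 5e-05
(0 - (-3))/2^n ≤ 5e-05
3/2^n ≤ 5e-05
2^n ≥ 60000
n ≥ log₂(60000) = 15.87
n ≥ 16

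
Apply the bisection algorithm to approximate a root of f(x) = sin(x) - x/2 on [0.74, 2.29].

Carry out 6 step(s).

f(x) = sin(x) - x/2
Initial interval: [0.74, 2.29]

Iteration 1:
  c_1 = (0.740000 + 2.290000)/2 = 1.515000
  f(c_1) = f(1.515000) = 0.240944
  f(a) × f(c) ≥ 0, new interval: [1.515000, 2.290000]
Iteration 2:
  c_2 = (1.515000 + 2.290000)/2 = 1.902500
  f(c_2) = f(1.902500) = -0.005761
  f(a) × f(c) < 0, new interval: [1.515000, 1.902500]
Iteration 3:
  c_3 = (1.515000 + 1.902500)/2 = 1.708750
  f(c_3) = f(1.708750) = 0.136124
  f(a) × f(c) ≥ 0, new interval: [1.708750, 1.902500]
Iteration 4:
  c_4 = (1.708750 + 1.902500)/2 = 1.805625
  f(c_4) = f(1.805625) = 0.069742
  f(a) × f(c) ≥ 0, new interval: [1.805625, 1.902500]
Iteration 5:
  c_5 = (1.805625 + 1.902500)/2 = 1.854062
  f(c_5) = f(1.854062) = 0.033116
  f(a) × f(c) ≥ 0, new interval: [1.854062, 1.902500]
Iteration 6:
  c_6 = (1.854062 + 1.902500)/2 = 1.878281
  f(c_6) = f(1.878281) = 0.013957
  f(a) × f(c) ≥ 0, new interval: [1.878281, 1.902500]

After 6 iteration(s), the approximation is c_6 = 1.878281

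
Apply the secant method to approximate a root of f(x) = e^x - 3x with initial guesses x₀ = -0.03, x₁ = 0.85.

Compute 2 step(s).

f(x) = e^x - 3x
x₀ = -0.03, x₁ = 0.85

Secant formula: x_{n+1} = x_n - f(x_n)(x_n - x_{n-1})/(f(x_n) - f(x_{n-1}))

Iteration 1:
  f(-0.030000) = 1.060446
  f(0.850000) = -0.210353
  x_2 = 0.850000 - (-0.210353)×(0.850000 - (-0.030000))/(-0.210353 - 1.060446)
       = 0.704335
Iteration 2:
  f(0.850000) = -0.210353
  f(0.704335) = -0.090504
  x_3 = 0.704335 - (-0.090504)×(0.704335 - 0.850000)/(-0.090504 - (-0.210353))
       = 0.594337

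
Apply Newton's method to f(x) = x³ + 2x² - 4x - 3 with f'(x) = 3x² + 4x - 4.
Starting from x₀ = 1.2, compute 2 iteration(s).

f(x) = x³ + 2x² - 4x - 3
f'(x) = 3x² + 4x - 4
x₀ = 1.2

Newton-Raphson formula: x_{n+1} = x_n - f(x_n)/f'(x_n)

Iteration 1:
  f(1.200000) = -3.192000
  f'(1.200000) = 5.120000
  x_1 = 1.200000 - (-3.192000)/5.120000 = 1.823437
Iteration 2:
  f(1.823437) = 2.418890
  f'(1.823437) = 13.268523
  x_2 = 1.823437 - 2.418890/13.268523 = 1.641135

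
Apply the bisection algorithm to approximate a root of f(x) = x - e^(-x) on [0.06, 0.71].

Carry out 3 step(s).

f(x) = x - e^(-x)
Initial interval: [0.06, 0.71]

Iteration 1:
  c_1 = (0.060000 + 0.710000)/2 = 0.385000
  f(c_1) = f(0.385000) = -0.295451
  f(a) × f(c) ≥ 0, new interval: [0.385000, 0.710000]
Iteration 2:
  c_2 = (0.385000 + 0.710000)/2 = 0.547500
  f(c_2) = f(0.547500) = -0.030894
  f(a) × f(c) ≥ 0, new interval: [0.547500, 0.710000]
Iteration 3:
  c_3 = (0.547500 + 0.710000)/2 = 0.628750
  f(c_3) = f(0.628750) = 0.095492
  f(a) × f(c) < 0, new interval: [0.547500, 0.628750]

After 3 iteration(s), the approximation is c_3 = 0.628750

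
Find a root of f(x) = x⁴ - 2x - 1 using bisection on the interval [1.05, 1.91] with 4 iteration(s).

f(x) = x⁴ - 2x - 1
Initial interval: [1.05, 1.91]

Iteration 1:
  c_1 = (1.050000 + 1.910000)/2 = 1.480000
  f(c_1) = f(1.480000) = 0.837852
  f(a) × f(c) < 0, new interval: [1.050000, 1.480000]
Iteration 2:
  c_2 = (1.050000 + 1.480000)/2 = 1.265000
  f(c_2) = f(1.265000) = -0.969280
  f(a) × f(c) ≥ 0, new interval: [1.265000, 1.480000]
Iteration 3:
  c_3 = (1.265000 + 1.480000)/2 = 1.372500
  f(c_3) = f(1.372500) = -0.196462
  f(a) × f(c) ≥ 0, new interval: [1.372500, 1.480000]
Iteration 4:
  c_4 = (1.372500 + 1.480000)/2 = 1.426250
  f(c_4) = f(1.426250) = 0.285425
  f(a) × f(c) < 0, new interval: [1.372500, 1.426250]

After 4 iteration(s), the approximation is c_4 = 1.426250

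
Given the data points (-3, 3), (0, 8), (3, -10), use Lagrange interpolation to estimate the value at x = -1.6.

Lagrange interpolation formula:
P(x) = Σ yᵢ × Lᵢ(x)
where Lᵢ(x) = Π_{j≠i} (x - xⱼ)/(xᵢ - xⱼ)

L_0(-1.6) = (-1.6 - 0)/(-3 - 0) × (-1.6 - 3)/(-3 - 3) = 0.408889
L_1(-1.6) = (-1.6 - (-3))/(0 - (-3)) × (-1.6 - 3)/(0 - 3) = 0.715556
L_2(-1.6) = (-1.6 - (-3))/(3 - (-3)) × (-1.6 - 0)/(3 - 0) = -0.124444

P(-1.6) = 3×L_0(-1.6) + 8×L_1(-1.6) + (-10)×L_2(-1.6)
P(-1.6) = 8.195556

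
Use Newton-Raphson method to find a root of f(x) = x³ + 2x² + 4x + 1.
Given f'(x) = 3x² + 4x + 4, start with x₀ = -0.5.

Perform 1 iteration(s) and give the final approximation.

f(x) = x³ + 2x² + 4x + 1
f'(x) = 3x² + 4x + 4
x₀ = -0.5

Newton-Raphson formula: x_{n+1} = x_n - f(x_n)/f'(x_n)

Iteration 1:
  f(-0.500000) = -0.625000
  f'(-0.500000) = 2.750000
  x_1 = -0.500000 - (-0.625000)/2.750000 = -0.272727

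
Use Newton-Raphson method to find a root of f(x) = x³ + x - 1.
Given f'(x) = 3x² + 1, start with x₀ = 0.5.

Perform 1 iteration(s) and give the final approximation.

f(x) = x³ + x - 1
f'(x) = 3x² + 1
x₀ = 0.5

Newton-Raphson formula: x_{n+1} = x_n - f(x_n)/f'(x_n)

Iteration 1:
  f(0.500000) = -0.375000
  f'(0.500000) = 1.750000
  x_1 = 0.500000 - (-0.375000)/1.750000 = 0.714286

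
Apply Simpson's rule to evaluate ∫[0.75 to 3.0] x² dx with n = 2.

f(x) = x²
a = 0.75, b = 3.0, n = 2
h = (b - a)/n = 1.125000

Simpson's rule: (h/3)[f(x₀) + 4f(x₁) + 2f(x₂) + ... + f(xₙ)]

x_0 = 0.7500, f(x_0) = 0.562500, coefficient = 1
x_1 = 1.8750, f(x_1) = 3.515625, coefficient = 4
x_2 = 3.0000, f(x_2) = 9.000000, coefficient = 1

I ≈ (1.125000/3) × 23.625000 = 8.859375
Exact value: 8.859375
Error: 0.000000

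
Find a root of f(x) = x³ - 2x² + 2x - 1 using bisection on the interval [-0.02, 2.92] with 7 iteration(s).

f(x) = x³ - 2x² + 2x - 1
Initial interval: [-0.02, 2.92]

Iteration 1:
  c_1 = (-0.020000 + 2.920000)/2 = 1.450000
  f(c_1) = f(1.450000) = 0.743625
  f(a) × f(c) < 0, new interval: [-0.020000, 1.450000]
Iteration 2:
  c_2 = (-0.020000 + 1.450000)/2 = 0.715000
  f(c_2) = f(0.715000) = -0.226924
  f(a) × f(c) ≥ 0, new interval: [0.715000, 1.450000]
Iteration 3:
  c_3 = (0.715000 + 1.450000)/2 = 1.082500
  f(c_3) = f(1.082500) = 0.089868
  f(a) × f(c) < 0, new interval: [0.715000, 1.082500]
Iteration 4:
  c_4 = (0.715000 + 1.082500)/2 = 0.898750
  f(c_4) = f(0.898750) = -0.092036
  f(a) × f(c) ≥ 0, new interval: [0.898750, 1.082500]
Iteration 5:
  c_5 = (0.898750 + 1.082500)/2 = 0.990625
  f(c_5) = f(0.990625) = -0.009288
  f(a) × f(c) ≥ 0, new interval: [0.990625, 1.082500]
Iteration 6:
  c_6 = (0.990625 + 1.082500)/2 = 1.036563
  f(c_6) = f(1.036563) = 0.037948
  f(a) × f(c) < 0, new interval: [0.990625, 1.036563]
Iteration 7:
  c_7 = (0.990625 + 1.036563)/2 = 1.013594
  f(c_7) = f(1.013594) = 0.013781
  f(a) × f(c) < 0, new interval: [0.990625, 1.013594]

After 7 iteration(s), the approximation is c_7 = 1.013594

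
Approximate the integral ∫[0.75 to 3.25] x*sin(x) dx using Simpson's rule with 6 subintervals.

f(x) = x*sin(x)
a = 0.75, b = 3.25, n = 6
h = (b - a)/n = 0.416667

Simpson's rule: (h/3)[f(x₀) + 4f(x₁) + 2f(x₂) + ... + f(xₙ)]

x_0 = 0.7500, f(x_0) = 0.511229, coefficient = 1
x_1 = 1.1667, f(x_1) = 1.072686, coefficient = 4
x_2 = 1.5833, f(x_2) = 1.583209, coefficient = 2
x_3 = 2.0000, f(x_3) = 1.818595, coefficient = 4
x_4 = 2.4167, f(x_4) = 1.602443, coefficient = 2
x_5 = 2.8333, f(x_5) = 0.859635, coefficient = 4
x_6 = 3.2500, f(x_6) = -0.351634, coefficient = 1

I ≈ (0.416667/3) × 21.534561 = 2.990911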